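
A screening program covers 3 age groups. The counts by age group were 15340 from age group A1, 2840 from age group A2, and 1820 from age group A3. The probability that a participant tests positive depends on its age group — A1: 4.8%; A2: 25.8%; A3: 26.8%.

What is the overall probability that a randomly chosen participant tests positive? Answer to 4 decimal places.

Total: 15340 + 2840 + 1820 = 20000.
P(A1) = 15340/20000 = 0.767. P(A2) = 2840/20000 = 0.142. P(A3) = 1820/20000 = 0.091.
By the law of total probability,
P(T) = P(T|A1)·P(A1) + P(T|A2)·P(A2) + P(T|A3)·P(A3)
      = 0.048·0.767 + 0.258·0.142 + 0.268·0.091
      = 0.036816 + 0.036636 + 0.024388 = 0.09784

P(T) ≈ 0.0978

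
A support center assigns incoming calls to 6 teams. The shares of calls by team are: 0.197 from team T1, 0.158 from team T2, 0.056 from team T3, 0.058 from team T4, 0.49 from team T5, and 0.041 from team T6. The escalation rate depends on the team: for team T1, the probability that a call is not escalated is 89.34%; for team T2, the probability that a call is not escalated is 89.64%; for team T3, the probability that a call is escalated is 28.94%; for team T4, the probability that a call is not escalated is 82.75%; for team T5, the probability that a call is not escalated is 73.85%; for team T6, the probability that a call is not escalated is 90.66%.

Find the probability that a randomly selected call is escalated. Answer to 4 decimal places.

P(E|T1) = 1 − 0.8934 = 0.1066.
P(E|T2) = 1 − 0.8964 = 0.1036.
P(E|T4) = 1 − 0.8275 = 0.1725.
P(E|T5) = 1 − 0.7385 = 0.2615.
P(E|T6) = 1 − 0.9066 = 0.0934.
P(E) = P(E|T1)·P(T1) + P(E|T2)·P(T2) + P(E|T3)·P(T3) + P(E|T4)·P(T4) + P(E|T5)·P(T5) + P(E|T6)·P(T6)
      = 0.1066·0.197 + 0.1036·0.158 + 0.2894·0.056 + 0.1725·0.058 + 0.2615·0.49 + 0.0934·0.041
      = 0.0210002 + 0.0163688 + 0.0162064 + 0.010005 + 0.128135 + 0.0038294 = 0.1955448

0.1955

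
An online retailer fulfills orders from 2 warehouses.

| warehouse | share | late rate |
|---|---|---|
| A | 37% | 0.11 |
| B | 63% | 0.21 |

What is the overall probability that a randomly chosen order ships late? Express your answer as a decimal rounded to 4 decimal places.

P(L) = P(L|A)·P(A) + P(L|B)·P(B)
      = 0.11·0.37 + 0.21·0.63
      = 0.0407 + 0.1323 = 0.173

P(L) ≈ 0.1730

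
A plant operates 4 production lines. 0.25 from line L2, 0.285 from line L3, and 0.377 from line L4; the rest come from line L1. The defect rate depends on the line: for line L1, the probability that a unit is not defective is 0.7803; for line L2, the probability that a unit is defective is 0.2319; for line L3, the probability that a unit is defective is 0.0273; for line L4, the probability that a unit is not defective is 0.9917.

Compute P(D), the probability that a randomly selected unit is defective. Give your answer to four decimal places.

0.0882

P(L1) = 1 − (0.25 + 0.285 + 0.377) = 0.088.
P(D|L1) = 1 − 0.7803 = 0.2197.
P(D|L4) = 1 − 0.9917 = 0.0083.
Summing over the partition,
P(D) = P(D|L1)·P(L1) + P(D|L2)·P(L2) + P(D|L3)·P(L3) + P(D|L4)·P(L4)
      = 0.2197·0.088 + 0.2319·0.25 + 0.0273·0.285 + 0.0083·0.377
      = 0.0193336 + 0.057975 + 0.0077805 + 0.0031291 = 0.0882182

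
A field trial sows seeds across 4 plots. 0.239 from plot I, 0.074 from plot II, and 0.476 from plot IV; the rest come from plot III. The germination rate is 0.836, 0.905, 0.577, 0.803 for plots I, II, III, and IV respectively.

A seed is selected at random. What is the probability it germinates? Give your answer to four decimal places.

P(III) = 1 − (0.239 + 0.074 + 0.476) = 0.211.
Using total probability over the partition,
P(G) = P(G|I)·P(I) + P(G|II)·P(II) + P(G|III)·P(III) + P(G|IV)·P(IV)
      = 0.836·0.239 + 0.905·0.074 + 0.577·0.211 + 0.803·0.476
      = 0.199804 + 0.06697 + 0.121747 + 0.382228 = 0.770749

P(G) ≈ 0.7707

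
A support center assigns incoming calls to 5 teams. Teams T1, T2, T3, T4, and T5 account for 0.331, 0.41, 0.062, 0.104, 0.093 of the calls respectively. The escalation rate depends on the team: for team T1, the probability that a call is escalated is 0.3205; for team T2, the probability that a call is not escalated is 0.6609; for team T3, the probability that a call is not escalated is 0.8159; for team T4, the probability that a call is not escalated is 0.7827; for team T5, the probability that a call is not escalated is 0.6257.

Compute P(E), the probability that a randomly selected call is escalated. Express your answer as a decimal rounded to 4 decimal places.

P(E) ≈ 0.3139

P(E|T2) = 1 − 0.6609 = 0.3391.
P(E|T3) = 1 − 0.8159 = 0.1841.
P(E|T4) = 1 − 0.7827 = 0.2173.
P(E|T5) = 1 − 0.6257 = 0.3743.
P(E) = P(E|T1)·P(T1) + P(E|T2)·P(T2) + P(E|T3)·P(T3) + P(E|T4)·P(T4) + P(E|T5)·P(T5)
      = 0.3205·0.331 + 0.3391·0.41 + 0.1841·0.062 + 0.2173·0.104 + 0.3743·0.093
      = 0.1060855 + 0.139031 + 0.0114142 + 0.0225992 + 0.0348099 = 0.3139398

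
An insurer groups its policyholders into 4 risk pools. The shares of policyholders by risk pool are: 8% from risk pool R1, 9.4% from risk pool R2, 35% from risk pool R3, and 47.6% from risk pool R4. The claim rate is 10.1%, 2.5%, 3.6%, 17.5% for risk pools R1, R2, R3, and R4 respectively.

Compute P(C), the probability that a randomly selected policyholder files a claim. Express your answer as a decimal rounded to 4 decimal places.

P(C) = P(C|R1)·P(R1) + P(C|R2)·P(R2) + P(C|R3)·P(R3) + P(C|R4)·P(R4)
      = 0.101·0.08 + 0.025·0.094 + 0.036·0.35 + 0.175·0.476
      = 0.00808 + 0.00235 + 0.0126 + 0.0833 = 0.10633

P(C) ≈ 0.1063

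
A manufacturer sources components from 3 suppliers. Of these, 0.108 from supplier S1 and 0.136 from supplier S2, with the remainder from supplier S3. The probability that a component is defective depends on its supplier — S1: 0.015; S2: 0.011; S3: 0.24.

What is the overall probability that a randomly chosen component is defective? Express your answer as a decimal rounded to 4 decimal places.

P(D) ≈ 0.1846

P(S3) = 1 − (0.108 + 0.136) = 0.756.
P(D) = P(D|S1)·P(S1) + P(D|S2)·P(S2) + P(D|S3)·P(S3)
      = 0.015·0.108 + 0.011·0.136 + 0.24·0.756
      = 0.00162 + 0.001496 + 0.18144 = 0.184556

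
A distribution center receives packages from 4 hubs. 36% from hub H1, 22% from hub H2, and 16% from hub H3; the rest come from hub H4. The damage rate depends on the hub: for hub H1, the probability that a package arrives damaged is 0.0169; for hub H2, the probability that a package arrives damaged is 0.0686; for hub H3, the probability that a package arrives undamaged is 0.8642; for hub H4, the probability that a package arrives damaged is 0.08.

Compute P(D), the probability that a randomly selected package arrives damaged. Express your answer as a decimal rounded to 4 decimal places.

P(D) ≈ 0.0637

P(H4) = 1 − (0.36 + 0.22 + 0.16) = 0.26.
P(D|H3) = 1 − 0.8642 = 0.1358.
Using total probability over the partition,
P(D) = P(D|H1)·P(H1) + P(D|H2)·P(H2) + P(D|H3)·P(H3) + P(D|H4)·P(H4)
      = 0.0169·0.36 + 0.0686·0.22 + 0.1358·0.16 + 0.08·0.26
      = 0.006084 + 0.015092 + 0.021728 + 0.0208 = 0.063704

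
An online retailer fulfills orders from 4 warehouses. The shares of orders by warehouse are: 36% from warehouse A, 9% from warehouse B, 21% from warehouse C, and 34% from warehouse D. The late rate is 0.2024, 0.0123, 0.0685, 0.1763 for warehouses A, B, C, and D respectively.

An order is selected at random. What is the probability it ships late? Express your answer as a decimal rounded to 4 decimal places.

Using total probability over the partition,
P(L) = P(L|A)·P(A) + P(L|B)·P(B) + P(L|C)·P(C) + P(L|D)·P(D)
      = 0.2024·0.36 + 0.0123·0.09 + 0.0685·0.21 + 0.1763·0.34
      = 0.072864 + 0.001107 + 0.014385 + 0.059942 = 0.148298

P(L) ≈ 0.1483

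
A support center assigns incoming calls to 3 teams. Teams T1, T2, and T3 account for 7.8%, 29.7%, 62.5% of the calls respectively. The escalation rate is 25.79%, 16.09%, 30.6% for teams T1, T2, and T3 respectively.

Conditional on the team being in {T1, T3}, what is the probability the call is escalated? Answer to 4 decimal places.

Let S = {T1, T3}.
P(S) = 0.078 + 0.625 = 0.703.
P(E ∩ S) = 0.2579·0.078 + 0.306·0.625 = 0.0201162 + 0.19125 = 0.2113662.
P(E | S) = 0.2113662 / 0.703 = 0.300663…

0.3007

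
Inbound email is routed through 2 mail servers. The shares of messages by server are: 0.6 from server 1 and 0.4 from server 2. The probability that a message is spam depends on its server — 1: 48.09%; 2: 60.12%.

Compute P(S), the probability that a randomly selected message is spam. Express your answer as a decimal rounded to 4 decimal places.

Using total probability over the partition,
P(S) = P(S|1)·P(1) + P(S|2)·P(2)
      = 0.4809·0.6 + 0.6012·0.4
      = 0.28854 + 0.24048 = 0.52902

P(S) ≈ 0.5290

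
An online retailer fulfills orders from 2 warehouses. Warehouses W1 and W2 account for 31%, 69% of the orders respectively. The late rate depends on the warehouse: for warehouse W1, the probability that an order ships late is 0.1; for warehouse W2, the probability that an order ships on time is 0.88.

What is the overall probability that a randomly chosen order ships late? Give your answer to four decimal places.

0.1138

P(L|W2) = 1 − 0.88 = 0.12.
Summing over the partition,
P(L) = P(L|W1)·P(W1) + P(L|W2)·P(W2)
      = 0.1·0.31 + 0.12·0.69
      = 0.031 + 0.0828 = 0.1138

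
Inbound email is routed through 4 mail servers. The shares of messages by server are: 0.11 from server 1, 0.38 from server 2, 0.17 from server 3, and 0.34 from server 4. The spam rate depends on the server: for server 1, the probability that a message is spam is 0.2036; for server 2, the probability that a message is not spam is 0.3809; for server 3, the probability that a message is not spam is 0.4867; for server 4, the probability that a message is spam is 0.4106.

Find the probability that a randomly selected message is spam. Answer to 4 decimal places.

0.4845

P(S|2) = 1 − 0.3809 = 0.6191.
P(S|3) = 1 − 0.4867 = 0.5133.
P(S) = P(S|1)·P(1) + P(S|2)·P(2) + P(S|3)·P(3) + P(S|4)·P(4)
      = 0.2036·0.11 + 0.6191·0.38 + 0.5133·0.17 + 0.4106·0.34
      = 0.022396 + 0.235258 + 0.087261 + 0.139604 = 0.484519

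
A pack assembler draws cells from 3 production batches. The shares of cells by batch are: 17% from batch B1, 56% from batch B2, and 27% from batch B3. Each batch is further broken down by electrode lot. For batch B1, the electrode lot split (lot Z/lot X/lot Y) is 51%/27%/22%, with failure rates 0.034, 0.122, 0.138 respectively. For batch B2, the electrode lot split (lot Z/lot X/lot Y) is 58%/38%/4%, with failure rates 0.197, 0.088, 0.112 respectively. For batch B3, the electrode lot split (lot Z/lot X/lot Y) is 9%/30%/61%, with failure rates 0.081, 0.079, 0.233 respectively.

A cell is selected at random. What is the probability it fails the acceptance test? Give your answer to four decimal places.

P(F|B1) = 0.51·0.034 + 0.27·0.122 + 0.22·0.138 = 0.01734 + 0.03294 + 0.03036 = 0.08064
P(F|B2) = 0.58·0.197 + 0.38·0.088 + 0.04·0.112 = 0.11426 + 0.03344 + 0.00448 = 0.15218
P(F|B3) = 0.09·0.081 + 0.3·0.079 + 0.61·0.233 = 0.00729 + 0.0237 + 0.14213 = 0.17312
By total probability over the outer partition,
P(F) = 0.17·0.08064 + 0.56·0.15218 + 0.27·0.17312
      = 0.0137088 + 0.0852208 + 0.0467424 = 0.145672

P(F) ≈ 0.1457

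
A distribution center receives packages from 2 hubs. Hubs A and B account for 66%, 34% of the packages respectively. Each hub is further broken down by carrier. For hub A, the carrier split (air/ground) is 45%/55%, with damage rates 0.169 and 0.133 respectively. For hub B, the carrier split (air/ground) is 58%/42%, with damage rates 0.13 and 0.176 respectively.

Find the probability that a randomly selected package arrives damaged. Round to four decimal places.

0.1492

P(D|A) = 0.45·0.169 + 0.55·0.133 = 0.07605 + 0.07315 = 0.1492
P(D|B) = 0.58·0.13 + 0.42·0.176 = 0.0754 + 0.07392 = 0.14932
Then overall,
P(D) = 0.66·0.1492 + 0.34·0.14932
      = 0.098472 + 0.0507688 = 0.1492408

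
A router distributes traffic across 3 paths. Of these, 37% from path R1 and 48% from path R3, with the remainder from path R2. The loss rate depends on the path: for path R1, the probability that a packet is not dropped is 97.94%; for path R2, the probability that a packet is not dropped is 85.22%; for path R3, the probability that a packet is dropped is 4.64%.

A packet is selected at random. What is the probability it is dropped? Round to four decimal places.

0.0521

P(R2) = 1 − (0.37 + 0.48) = 0.15.
P(L|R1) = 1 − 0.9794 = 0.0206.
P(L|R2) = 1 − 0.8522 = 0.1478.
Summing over the partition,
P(L) = P(L|R1)·P(R1) + P(L|R2)·P(R2) + P(L|R3)·P(R3)
      = 0.0206·0.37 + 0.1478·0.15 + 0.0464·0.48
      = 0.007622 + 0.02217 + 0.022272 = 0.052064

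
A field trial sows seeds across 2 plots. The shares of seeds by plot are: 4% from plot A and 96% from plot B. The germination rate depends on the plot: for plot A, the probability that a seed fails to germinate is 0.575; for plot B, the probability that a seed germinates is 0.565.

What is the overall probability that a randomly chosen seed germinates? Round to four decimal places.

0.5594

P(G|A) = 1 − 0.575 = 0.425.
P(G) = P(G|A)·P(A) + P(G|B)·P(B)
      = 0.425·0.04 + 0.565·0.96
      = 0.017 + 0.5424 = 0.5594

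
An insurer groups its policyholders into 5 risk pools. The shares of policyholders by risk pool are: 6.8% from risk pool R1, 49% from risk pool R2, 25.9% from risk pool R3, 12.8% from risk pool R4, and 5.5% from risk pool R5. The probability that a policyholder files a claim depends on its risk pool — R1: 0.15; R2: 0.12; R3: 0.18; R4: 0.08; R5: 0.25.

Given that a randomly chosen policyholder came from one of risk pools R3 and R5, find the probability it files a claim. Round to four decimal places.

0.1923

Let S = {R3, R5}.
P(S) = 0.259 + 0.055 = 0.314.
P(C ∩ S) = 0.18·0.259 + 0.25·0.055 = 0.04662 + 0.01375 = 0.06037.
P(C | S) = 0.06037 / 0.314 = 0.192261…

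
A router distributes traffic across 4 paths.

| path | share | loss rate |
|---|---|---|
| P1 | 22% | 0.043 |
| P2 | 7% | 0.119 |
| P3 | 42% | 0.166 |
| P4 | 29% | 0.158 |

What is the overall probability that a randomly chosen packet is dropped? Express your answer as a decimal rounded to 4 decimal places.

By the law of total probability,
P(L) = P(L|P1)·P(P1) + P(L|P2)·P(P2) + P(L|P3)·P(P3) + P(L|P4)·P(P4)
      = 0.043·0.22 + 0.119·0.07 + 0.166·0.42 + 0.158·0.29
      = 0.00946 + 0.00833 + 0.06972 + 0.04582 = 0.13333

0.1333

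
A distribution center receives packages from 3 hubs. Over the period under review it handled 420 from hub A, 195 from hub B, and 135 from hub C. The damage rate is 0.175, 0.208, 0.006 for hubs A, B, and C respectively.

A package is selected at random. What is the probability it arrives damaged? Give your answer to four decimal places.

Total: 420 + 195 + 135 = 750.
P(A) = 420/750 = 0.56. P(B) = 195/750 = 0.26. P(C) = 135/750 = 0.18.
By the law of total probability,
P(D) = P(D|A)·P(A) + P(D|B)·P(B) + P(D|C)·P(C)
      = 0.175·0.56 + 0.208·0.26 + 0.006·0.18
      = 0.098 + 0.05408 + 0.00108 = 0.15316

P(D) ≈ 0.1532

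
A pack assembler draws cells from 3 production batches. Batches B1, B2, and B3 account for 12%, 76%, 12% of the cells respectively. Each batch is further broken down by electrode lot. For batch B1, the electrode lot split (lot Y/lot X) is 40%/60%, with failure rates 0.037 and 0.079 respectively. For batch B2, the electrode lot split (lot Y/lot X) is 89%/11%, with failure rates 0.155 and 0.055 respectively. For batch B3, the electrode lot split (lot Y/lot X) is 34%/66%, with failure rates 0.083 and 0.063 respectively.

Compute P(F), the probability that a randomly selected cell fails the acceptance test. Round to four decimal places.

P(F|B1) = 0.4·0.037 + 0.6·0.079 = 0.0148 + 0.0474 = 0.0622
P(F|B2) = 0.89·0.155 + 0.11·0.055 = 0.13795 + 0.00605 = 0.144
P(F|B3) = 0.34·0.083 + 0.66·0.063 = 0.02822 + 0.04158 = 0.0698
Then overall,
P(F) = 0.12·0.0622 + 0.76·0.144 + 0.12·0.0698
      = 0.007464 + 0.10944 + 0.008376 = 0.12528

0.1253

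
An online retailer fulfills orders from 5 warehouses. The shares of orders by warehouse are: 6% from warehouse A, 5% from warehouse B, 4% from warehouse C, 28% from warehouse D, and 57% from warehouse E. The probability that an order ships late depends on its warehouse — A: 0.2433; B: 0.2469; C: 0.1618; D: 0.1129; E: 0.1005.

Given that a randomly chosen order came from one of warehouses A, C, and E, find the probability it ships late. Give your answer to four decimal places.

0.1169

Let S = {A, C, E}.
P(S) = 0.06 + 0.04 + 0.57 = 0.67.
P(L ∩ S) = 0.2433·0.06 + 0.1618·0.04 + 0.1005·0.57 = 0.014598 + 0.006472 + 0.057285 = 0.078355.
P(L | S) = 0.078355 / 0.67 = 0.116948…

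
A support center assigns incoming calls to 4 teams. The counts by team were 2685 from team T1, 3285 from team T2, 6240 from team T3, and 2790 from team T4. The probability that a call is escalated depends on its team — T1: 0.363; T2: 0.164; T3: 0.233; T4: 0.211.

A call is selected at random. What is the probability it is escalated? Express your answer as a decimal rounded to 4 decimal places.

Total: 2685 + 3285 + 6240 + 2790 = 15000.
P(T1) = 2685/15000 = 0.179. P(T2) = 3285/15000 = 0.219. P(T3) = 6240/15000 = 0.416. P(T4) = 2790/15000 = 0.186.
P(E) = P(E|T1)·P(T1) + P(E|T2)·P(T2) + P(E|T3)·P(T3) + P(E|T4)·P(T4)
      = 0.363·0.179 + 0.164·0.219 + 0.233·0.416 + 0.211·0.186
      = 0.064977 + 0.035916 + 0.096928 + 0.039246 = 0.237067

0.2371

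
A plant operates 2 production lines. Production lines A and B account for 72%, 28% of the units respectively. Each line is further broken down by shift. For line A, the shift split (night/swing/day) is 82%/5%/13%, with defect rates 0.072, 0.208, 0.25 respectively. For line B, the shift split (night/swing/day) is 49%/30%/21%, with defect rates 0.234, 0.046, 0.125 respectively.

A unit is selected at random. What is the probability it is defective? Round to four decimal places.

P(D|A) = 0.82·0.072 + 0.05·0.208 + 0.13·0.25 = 0.05904 + 0.0104 + 0.0325 = 0.10194
P(D|B) = 0.49·0.234 + 0.3·0.046 + 0.21·0.125 = 0.11466 + 0.0138 + 0.02625 = 0.15471
By total probability over the outer partition,
P(D) = 0.72·0.10194 + 0.28·0.15471
      = 0.0733968 + 0.0433188 = 0.1167156

P(D) ≈ 0.1167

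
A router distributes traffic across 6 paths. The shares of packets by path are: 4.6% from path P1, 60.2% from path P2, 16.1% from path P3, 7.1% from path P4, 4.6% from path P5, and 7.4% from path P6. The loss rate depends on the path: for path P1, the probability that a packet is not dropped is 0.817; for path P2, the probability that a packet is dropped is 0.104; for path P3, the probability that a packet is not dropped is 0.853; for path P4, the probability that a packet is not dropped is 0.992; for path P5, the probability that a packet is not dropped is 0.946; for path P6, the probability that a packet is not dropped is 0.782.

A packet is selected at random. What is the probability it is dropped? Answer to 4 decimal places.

0.1139

P(L|P1) = 1 − 0.817 = 0.183.
P(L|P3) = 1 − 0.853 = 0.147.
P(L|P4) = 1 − 0.992 = 0.008.
P(L|P5) = 1 − 0.946 = 0.054.
P(L|P6) = 1 − 0.782 = 0.218.
P(L) = P(L|P1)·P(P1) + P(L|P2)·P(P2) + P(L|P3)·P(P3) + P(L|P4)·P(P4) + P(L|P5)·P(P5) + P(L|P6)·P(P6)
      = 0.183·0.046 + 0.104·0.602 + 0.147·0.161 + 0.008·0.071 + 0.054·0.046 + 0.218·0.074
      = 0.008418 + 0.062608 + 0.023667 + 0.000568 + 0.002484 + 0.016132 = 0.113877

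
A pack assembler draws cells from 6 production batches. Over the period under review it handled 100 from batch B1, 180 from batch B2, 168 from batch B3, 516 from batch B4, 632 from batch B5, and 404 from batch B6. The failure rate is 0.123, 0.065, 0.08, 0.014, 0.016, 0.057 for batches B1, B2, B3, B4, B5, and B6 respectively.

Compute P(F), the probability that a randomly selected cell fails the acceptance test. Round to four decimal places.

0.0389

Total: 100 + 180 + 168 + 516 + 632 + 404 = 2000.
P(B1) = 100/2000 = 0.05. P(B2) = 180/2000 = 0.09. P(B3) = 168/2000 = 0.084. P(B4) = 516/2000 = 0.258. P(B5) = 632/2000 = 0.316. P(B6) = 404/2000 = 0.202.
By the law of total probability,
P(F) = P(F|B1)·P(B1) + P(F|B2)·P(B2) + P(F|B3)·P(B3) + P(F|B4)·P(B4) + P(F|B5)·P(B5) + P(F|B6)·P(B6)
      = 0.123·0.05 + 0.065·0.09 + 0.08·0.084 + 0.014·0.258 + 0.016·0.316 + 0.057·0.202
      = 0.00615 + 0.00585 + 0.00672 + 0.003612 + 0.005056 + 0.011514 = 0.038902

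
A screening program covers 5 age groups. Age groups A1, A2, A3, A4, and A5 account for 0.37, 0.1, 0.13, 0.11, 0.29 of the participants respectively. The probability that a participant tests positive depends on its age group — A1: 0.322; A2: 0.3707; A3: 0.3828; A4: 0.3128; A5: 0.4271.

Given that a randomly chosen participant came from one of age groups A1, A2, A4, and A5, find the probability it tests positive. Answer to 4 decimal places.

Let S = {A1, A2, A4, A5}.
P(S) = 0.37 + 0.1 + 0.11 + 0.29 = 0.87.
P(T ∩ S) = 0.322·0.37 + 0.3707·0.1 + 0.3128·0.11 + 0.4271·0.29 = 0.11914 + 0.03707 + 0.034408 + 0.123859 = 0.314477.
P(T | S) = 0.314477 / 0.87 = 0.361468…

0.3615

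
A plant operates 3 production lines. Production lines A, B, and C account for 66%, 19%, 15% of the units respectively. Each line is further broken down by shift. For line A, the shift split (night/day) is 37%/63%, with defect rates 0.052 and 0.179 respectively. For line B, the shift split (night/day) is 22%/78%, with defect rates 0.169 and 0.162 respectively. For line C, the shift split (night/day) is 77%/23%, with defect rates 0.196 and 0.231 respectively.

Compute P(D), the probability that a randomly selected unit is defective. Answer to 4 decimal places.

0.1488

P(D|A) = 0.37·0.052 + 0.63·0.179 = 0.01924 + 0.11277 = 0.13201
P(D|B) = 0.22·0.169 + 0.78·0.162 = 0.03718 + 0.12636 = 0.16354
P(D|C) = 0.77·0.196 + 0.23·0.231 = 0.15092 + 0.05313 = 0.20405
Then overall,
P(D) = 0.66·0.13201 + 0.19·0.16354 + 0.15·0.20405
      = 0.0871266 + 0.0310726 + 0.0306075 = 0.1488067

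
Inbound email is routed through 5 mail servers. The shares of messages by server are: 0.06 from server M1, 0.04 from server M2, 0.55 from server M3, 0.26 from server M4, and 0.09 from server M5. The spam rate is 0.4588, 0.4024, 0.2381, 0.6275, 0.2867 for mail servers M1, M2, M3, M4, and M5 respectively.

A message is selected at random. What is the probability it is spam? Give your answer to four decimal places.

0.3635

P(S) = P(S|M1)·P(M1) + P(S|M2)·P(M2) + P(S|M3)·P(M3) + P(S|M4)·P(M4) + P(S|M5)·P(M5)
      = 0.4588·0.06 + 0.4024·0.04 + 0.2381·0.55 + 0.6275·0.26 + 0.2867·0.09
      = 0.027528 + 0.016096 + 0.130955 + 0.16315 + 0.025803 = 0.363532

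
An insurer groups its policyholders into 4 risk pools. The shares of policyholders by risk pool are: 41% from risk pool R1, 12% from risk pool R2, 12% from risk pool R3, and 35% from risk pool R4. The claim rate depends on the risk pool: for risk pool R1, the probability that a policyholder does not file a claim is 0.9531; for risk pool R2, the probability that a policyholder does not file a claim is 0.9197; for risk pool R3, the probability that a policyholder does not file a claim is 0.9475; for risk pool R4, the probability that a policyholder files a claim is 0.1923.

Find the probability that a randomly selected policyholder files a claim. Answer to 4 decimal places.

P(C) ≈ 0.1025

P(C|R1) = 1 − 0.9531 = 0.0469.
P(C|R2) = 1 − 0.9197 = 0.0803.
P(C|R3) = 1 − 0.9475 = 0.0525.
By the law of total probability,
P(C) = P(C|R1)·P(R1) + P(C|R2)·P(R2) + P(C|R3)·P(R3) + P(C|R4)·P(R4)
      = 0.0469·0.41 + 0.0803·0.12 + 0.0525·0.12 + 0.1923·0.35
      = 0.019229 + 0.009636 + 0.0063 + 0.067305 = 0.10247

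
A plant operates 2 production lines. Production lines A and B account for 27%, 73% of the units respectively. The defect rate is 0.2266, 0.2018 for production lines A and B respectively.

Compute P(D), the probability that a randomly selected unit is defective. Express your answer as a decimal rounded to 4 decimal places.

P(D) = P(D|A)·P(A) + P(D|B)·P(B)
      = 0.2266·0.27 + 0.2018·0.73
      = 0.061182 + 0.147314 = 0.208496

0.2085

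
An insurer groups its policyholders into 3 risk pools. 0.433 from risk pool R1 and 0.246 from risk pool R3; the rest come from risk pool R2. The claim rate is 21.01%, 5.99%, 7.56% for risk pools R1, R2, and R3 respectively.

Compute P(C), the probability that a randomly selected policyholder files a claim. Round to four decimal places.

P(R2) = 1 − (0.433 + 0.246) = 0.321.
By the law of total probability,
P(C) = P(C|R1)·P(R1) + P(C|R2)·P(R2) + P(C|R3)·P(R3)
      = 0.2101·0.433 + 0.0599·0.321 + 0.0756·0.246
      = 0.0909733 + 0.0192279 + 0.0185976 = 0.1287988

0.1288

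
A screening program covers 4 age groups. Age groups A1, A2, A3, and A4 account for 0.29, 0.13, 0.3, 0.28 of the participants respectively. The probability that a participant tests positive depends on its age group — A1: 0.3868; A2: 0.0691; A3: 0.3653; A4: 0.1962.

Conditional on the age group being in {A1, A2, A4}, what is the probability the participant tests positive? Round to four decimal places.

0.2516

Let S = {A1, A2, A4}.
P(S) = 0.29 + 0.13 + 0.28 = 0.7.
P(T ∩ S) = 0.3868·0.29 + 0.0691·0.13 + 0.1962·0.28 = 0.112172 + 0.008983 + 0.054936 = 0.176091.
P(T | S) = 0.176091 / 0.7 = 0.251559…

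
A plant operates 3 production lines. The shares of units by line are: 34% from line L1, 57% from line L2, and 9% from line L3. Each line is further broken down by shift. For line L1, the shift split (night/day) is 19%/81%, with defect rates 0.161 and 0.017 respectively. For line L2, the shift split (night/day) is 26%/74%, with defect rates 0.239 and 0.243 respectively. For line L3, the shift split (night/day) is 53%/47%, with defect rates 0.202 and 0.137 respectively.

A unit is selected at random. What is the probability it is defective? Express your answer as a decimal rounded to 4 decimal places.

0.1684

P(D|L1) = 0.19·0.161 + 0.81·0.017 = 0.03059 + 0.01377 = 0.04436
P(D|L2) = 0.26·0.239 + 0.74·0.243 = 0.06214 + 0.17982 = 0.24196
P(D|L3) = 0.53·0.202 + 0.47·0.137 = 0.10706 + 0.06439 = 0.17145
By total probability over the outer partition,
P(D) = 0.34·0.04436 + 0.57·0.24196 + 0.09·0.17145
      = 0.0150824 + 0.1379172 + 0.0154305 = 0.1684301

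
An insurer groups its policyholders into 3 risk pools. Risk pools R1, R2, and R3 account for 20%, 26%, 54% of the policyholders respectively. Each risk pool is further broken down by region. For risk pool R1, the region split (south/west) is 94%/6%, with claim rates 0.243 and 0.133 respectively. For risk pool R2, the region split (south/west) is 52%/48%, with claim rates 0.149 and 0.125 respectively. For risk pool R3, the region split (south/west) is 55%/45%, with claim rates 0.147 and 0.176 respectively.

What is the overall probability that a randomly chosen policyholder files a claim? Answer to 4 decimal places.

P(C|R1) = 0.94·0.243 + 0.06·0.133 = 0.22842 + 0.00798 = 0.2364
P(C|R2) = 0.52·0.149 + 0.48·0.125 = 0.07748 + 0.06 = 0.13748
P(C|R3) = 0.55·0.147 + 0.45·0.176 = 0.08085 + 0.0792 = 0.16005
By total probability over the outer partition,
P(C) = 0.2·0.2364 + 0.26·0.13748 + 0.54·0.16005
      = 0.04728 + 0.0357448 + 0.086427 = 0.1694518

0.1695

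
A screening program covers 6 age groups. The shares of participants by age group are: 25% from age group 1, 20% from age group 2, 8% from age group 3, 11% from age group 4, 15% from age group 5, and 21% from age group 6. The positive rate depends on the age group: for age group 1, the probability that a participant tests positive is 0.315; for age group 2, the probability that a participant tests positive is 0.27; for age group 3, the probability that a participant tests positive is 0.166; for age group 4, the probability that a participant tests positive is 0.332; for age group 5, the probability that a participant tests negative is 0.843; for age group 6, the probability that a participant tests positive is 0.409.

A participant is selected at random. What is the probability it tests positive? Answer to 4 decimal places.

P(T|5) = 1 − 0.843 = 0.157.
By the law of total probability,
P(T) = P(T|1)·P(1) + P(T|2)·P(2) + P(T|3)·P(3) + P(T|4)·P(4) + P(T|5)·P(5) + P(T|6)·P(6)
      = 0.315·0.25 + 0.27·0.2 + 0.166·0.08 + 0.332·0.11 + 0.157·0.15 + 0.409·0.21
      = 0.07875 + 0.054 + 0.01328 + 0.03652 + 0.02355 + 0.08589 = 0.29199

0.2920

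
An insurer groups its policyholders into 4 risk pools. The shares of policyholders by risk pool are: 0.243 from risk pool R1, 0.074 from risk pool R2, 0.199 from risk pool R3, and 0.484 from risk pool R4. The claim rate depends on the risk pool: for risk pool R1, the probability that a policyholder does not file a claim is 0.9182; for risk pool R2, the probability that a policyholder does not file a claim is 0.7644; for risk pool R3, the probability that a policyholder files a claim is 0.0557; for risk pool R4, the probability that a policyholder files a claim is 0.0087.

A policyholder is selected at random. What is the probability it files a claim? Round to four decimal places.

0.0526

P(C|R1) = 1 − 0.9182 = 0.0818.
P(C|R2) = 1 − 0.7644 = 0.2356.
P(C) = P(C|R1)·P(R1) + P(C|R2)·P(R2) + P(C|R3)·P(R3) + P(C|R4)·P(R4)
      = 0.0818·0.243 + 0.2356·0.074 + 0.0557·0.199 + 0.0087·0.484
      = 0.0198774 + 0.0174344 + 0.0110843 + 0.0042108 = 0.0526069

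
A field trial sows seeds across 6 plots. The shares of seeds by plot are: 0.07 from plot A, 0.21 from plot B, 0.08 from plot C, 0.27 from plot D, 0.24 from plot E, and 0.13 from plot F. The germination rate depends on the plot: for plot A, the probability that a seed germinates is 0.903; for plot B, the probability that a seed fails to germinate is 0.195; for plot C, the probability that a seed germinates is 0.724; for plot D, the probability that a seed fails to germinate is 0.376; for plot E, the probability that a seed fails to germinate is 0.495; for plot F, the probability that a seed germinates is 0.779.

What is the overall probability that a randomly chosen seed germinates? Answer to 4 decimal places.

P(G|B) = 1 − 0.195 = 0.805.
P(G|D) = 1 − 0.376 = 0.624.
P(G|E) = 1 − 0.495 = 0.505.
P(G) = P(G|A)·P(A) + P(G|B)·P(B) + P(G|C)·P(C) + P(G|D)·P(D) + P(G|E)·P(E) + P(G|F)·P(F)
      = 0.903·0.07 + 0.805·0.21 + 0.724·0.08 + 0.624·0.27 + 0.505·0.24 + 0.779·0.13
      = 0.06321 + 0.16905 + 0.05792 + 0.16848 + 0.1212 + 0.10127 = 0.68113

P(G) ≈ 0.6811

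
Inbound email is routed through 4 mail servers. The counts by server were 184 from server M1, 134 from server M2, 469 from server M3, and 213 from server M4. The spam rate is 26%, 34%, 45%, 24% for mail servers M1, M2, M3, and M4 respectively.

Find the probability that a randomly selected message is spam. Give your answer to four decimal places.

Total: 184 + 134 + 469 + 213 = 1000.
P(M1) = 184/1000 = 0.184. P(M2) = 134/1000 = 0.134. P(M3) = 469/1000 = 0.469. P(M4) = 213/1000 = 0.213.
P(S) = P(S|M1)·P(M1) + P(S|M2)·P(M2) + P(S|M3)·P(M3) + P(S|M4)·P(M4)
      = 0.26·0.184 + 0.34·0.134 + 0.45·0.469 + 0.24·0.213
      = 0.04784 + 0.04556 + 0.21105 + 0.05112 = 0.35557

0.3556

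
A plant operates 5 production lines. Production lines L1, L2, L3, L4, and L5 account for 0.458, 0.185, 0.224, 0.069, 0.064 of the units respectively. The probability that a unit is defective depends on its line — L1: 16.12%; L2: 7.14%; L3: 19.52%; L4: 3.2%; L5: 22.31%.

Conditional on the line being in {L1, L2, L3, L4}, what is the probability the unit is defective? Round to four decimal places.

P(D|S) ≈ 0.1421

Let S = {L1, L2, L3, L4}.
P(S) = 0.458 + 0.185 + 0.224 + 0.069 = 0.936.
P(D ∩ S) = 0.1612·0.458 + 0.0714·0.185 + 0.1952·0.224 + 0.032·0.069 = 0.0738296 + 0.013209 + 0.0437248 + 0.002208 = 0.1329714.
P(D | S) = 0.1329714 / 0.936 = 0.142063…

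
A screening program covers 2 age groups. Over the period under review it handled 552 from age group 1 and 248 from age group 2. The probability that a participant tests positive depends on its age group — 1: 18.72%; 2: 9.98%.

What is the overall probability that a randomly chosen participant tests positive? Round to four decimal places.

0.1601

Total: 552 + 248 = 800.
P(1) = 552/800 = 0.69. P(2) = 248/800 = 0.31.
P(T) = P(T|1)·P(1) + P(T|2)·P(2)
      = 0.1872·0.69 + 0.0998·0.31
      = 0.129168 + 0.030938 = 0.160106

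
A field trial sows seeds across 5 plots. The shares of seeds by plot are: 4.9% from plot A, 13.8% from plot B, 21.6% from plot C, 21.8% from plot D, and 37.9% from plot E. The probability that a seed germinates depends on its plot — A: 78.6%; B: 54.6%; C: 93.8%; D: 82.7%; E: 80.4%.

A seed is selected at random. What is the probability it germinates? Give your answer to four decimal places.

Using total probability over the partition,
P(G) = P(G|A)·P(A) + P(G|B)·P(B) + P(G|C)·P(C) + P(G|D)·P(D) + P(G|E)·P(E)
      = 0.786·0.049 + 0.546·0.138 + 0.938·0.216 + 0.827·0.218 + 0.804·0.379
      = 0.038514 + 0.075348 + 0.202608 + 0.180286 + 0.304716 = 0.801472

P(G) ≈ 0.8015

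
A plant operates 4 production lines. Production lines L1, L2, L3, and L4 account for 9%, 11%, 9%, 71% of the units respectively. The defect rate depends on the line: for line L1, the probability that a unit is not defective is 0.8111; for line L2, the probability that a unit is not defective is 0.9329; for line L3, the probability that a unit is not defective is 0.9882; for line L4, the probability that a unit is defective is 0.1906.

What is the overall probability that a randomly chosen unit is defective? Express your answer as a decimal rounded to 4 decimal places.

P(D|L1) = 1 − 0.8111 = 0.1889.
P(D|L2) = 1 − 0.9329 = 0.0671.
P(D|L3) = 1 − 0.9882 = 0.0118.
P(D) = P(D|L1)·P(L1) + P(D|L2)·P(L2) + P(D|L3)·P(L3) + P(D|L4)·P(L4)
      = 0.1889·0.09 + 0.0671·0.11 + 0.0118·0.09 + 0.1906·0.71
      = 0.017001 + 0.007381 + 0.001062 + 0.135326 = 0.16077

P(D) ≈ 0.1608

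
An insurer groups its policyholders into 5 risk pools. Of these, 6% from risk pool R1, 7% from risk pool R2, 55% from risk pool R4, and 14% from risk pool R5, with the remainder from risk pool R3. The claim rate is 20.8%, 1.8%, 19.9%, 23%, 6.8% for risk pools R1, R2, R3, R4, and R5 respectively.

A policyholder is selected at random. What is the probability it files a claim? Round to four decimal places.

0.1856

P(R3) = 1 − (0.06 + 0.07 + 0.55 + 0.14) = 0.18.
P(C) = P(C|R1)·P(R1) + P(C|R2)·P(R2) + P(C|R3)·P(R3) + P(C|R4)·P(R4) + P(C|R5)·P(R5)
      = 0.208·0.06 + 0.018·0.07 + 0.199·0.18 + 0.23·0.55 + 0.068·0.14
      = 0.01248 + 0.00126 + 0.03582 + 0.1265 + 0.00952 = 0.18558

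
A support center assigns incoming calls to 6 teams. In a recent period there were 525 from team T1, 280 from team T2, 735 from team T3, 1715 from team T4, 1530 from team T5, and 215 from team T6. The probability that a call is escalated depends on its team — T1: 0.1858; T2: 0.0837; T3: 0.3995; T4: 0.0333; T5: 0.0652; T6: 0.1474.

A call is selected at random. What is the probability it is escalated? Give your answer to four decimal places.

P(E) ≈ 0.1206

Total: 525 + 280 + 735 + 1715 + 1530 + 215 = 5000.
P(T1) = 525/5000 = 0.105. P(T2) = 280/5000 = 0.056. P(T3) = 735/5000 = 0.147. P(T4) = 1715/5000 = 0.343. P(T5) = 1530/5000 = 0.306. P(T6) = 215/5000 = 0.043.
Using total probability over the partition,
P(E) = P(E|T1)·P(T1) + P(E|T2)·P(T2) + P(E|T3)·P(T3) + P(E|T4)·P(T4) + P(E|T5)·P(T5) + P(E|T6)·P(T6)
      = 0.1858·0.105 + 0.0837·0.056 + 0.3995·0.147 + 0.0333·0.343 + 0.0652·0.306 + 0.1474·0.043
      = 0.019509 + 0.0046872 + 0.0587265 + 0.0114219 + 0.0199512 + 0.0063382 = 0.120634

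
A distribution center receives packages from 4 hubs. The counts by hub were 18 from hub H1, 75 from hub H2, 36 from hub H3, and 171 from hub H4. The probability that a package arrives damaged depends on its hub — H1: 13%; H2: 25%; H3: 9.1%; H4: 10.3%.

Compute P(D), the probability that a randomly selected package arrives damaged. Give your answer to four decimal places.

Total: 18 + 75 + 36 + 171 = 300.
P(H1) = 18/300 = 0.06. P(H2) = 75/300 = 0.25. P(H3) = 36/300 = 0.12. P(H4) = 171/300 = 0.57.
P(D) = P(D|H1)·P(H1) + P(D|H2)·P(H2) + P(D|H3)·P(H3) + P(D|H4)·P(H4)
      = 0.13·0.06 + 0.25·0.25 + 0.091·0.12 + 0.103·0.57
      = 0.0078 + 0.0625 + 0.01092 + 0.05871 = 0.13993

P(D) ≈ 0.1399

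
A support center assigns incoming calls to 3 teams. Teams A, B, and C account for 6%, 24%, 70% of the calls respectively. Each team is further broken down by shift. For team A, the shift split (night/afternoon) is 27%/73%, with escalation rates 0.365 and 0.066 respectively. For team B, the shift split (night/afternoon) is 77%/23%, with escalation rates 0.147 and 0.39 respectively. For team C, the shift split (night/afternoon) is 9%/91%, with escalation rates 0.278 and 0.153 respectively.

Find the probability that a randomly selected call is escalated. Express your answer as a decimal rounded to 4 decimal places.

0.1725

P(E|A) = 0.27·0.365 + 0.73·0.066 = 0.09855 + 0.04818 = 0.14673
P(E|B) = 0.77·0.147 + 0.23·0.39 = 0.11319 + 0.0897 = 0.20289
P(E|C) = 0.09·0.278 + 0.91·0.153 = 0.02502 + 0.13923 = 0.16425
Then overall,
P(E) = 0.06·0.14673 + 0.24·0.20289 + 0.7·0.16425
      = 0.0088038 + 0.0486936 + 0.114975 = 0.1724724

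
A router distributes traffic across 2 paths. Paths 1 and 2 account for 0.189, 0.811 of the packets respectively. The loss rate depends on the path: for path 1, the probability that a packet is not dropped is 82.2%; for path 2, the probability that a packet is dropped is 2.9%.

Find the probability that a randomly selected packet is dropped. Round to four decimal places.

P(L) ≈ 0.0572

P(L|1) = 1 − 0.822 = 0.178.
P(L) = P(L|1)·P(1) + P(L|2)·P(2)
      = 0.178·0.189 + 0.029·0.811
      = 0.033642 + 0.023519 = 0.057161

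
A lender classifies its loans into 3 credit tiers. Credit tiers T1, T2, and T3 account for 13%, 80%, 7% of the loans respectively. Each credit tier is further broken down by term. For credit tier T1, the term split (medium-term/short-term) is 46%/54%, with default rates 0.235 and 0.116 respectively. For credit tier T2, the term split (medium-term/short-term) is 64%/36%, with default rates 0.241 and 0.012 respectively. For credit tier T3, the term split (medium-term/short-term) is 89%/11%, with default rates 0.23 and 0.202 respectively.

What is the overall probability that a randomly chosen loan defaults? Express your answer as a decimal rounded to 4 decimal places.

P(D) ≈ 0.1649

P(D|T1) = 0.46·0.235 + 0.54·0.116 = 0.1081 + 0.06264 = 0.17074
P(D|T2) = 0.64·0.241 + 0.36·0.012 = 0.15424 + 0.00432 = 0.15856
P(D|T3) = 0.89·0.23 + 0.11·0.202 = 0.2047 + 0.02222 = 0.22692
By total probability over the outer partition,
P(D) = 0.13·0.17074 + 0.8·0.15856 + 0.07·0.22692
      = 0.0221962 + 0.126848 + 0.0158844 = 0.1649286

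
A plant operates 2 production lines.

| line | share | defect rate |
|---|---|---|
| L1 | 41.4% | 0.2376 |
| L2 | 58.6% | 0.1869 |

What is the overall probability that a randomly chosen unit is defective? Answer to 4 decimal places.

0.2079

P(D) = P(D|L1)·P(L1) + P(D|L2)·P(L2)
      = 0.2376·0.414 + 0.1869·0.586
      = 0.0983664 + 0.1095234 = 0.2078898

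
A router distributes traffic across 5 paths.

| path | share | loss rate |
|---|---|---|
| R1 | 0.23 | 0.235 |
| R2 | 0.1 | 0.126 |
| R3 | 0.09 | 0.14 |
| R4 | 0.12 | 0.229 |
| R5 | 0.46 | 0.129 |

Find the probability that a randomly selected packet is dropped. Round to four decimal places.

0.1661

P(L) = P(L|R1)·P(R1) + P(L|R2)·P(R2) + P(L|R3)·P(R3) + P(L|R4)·P(R4) + P(L|R5)·P(R5)
      = 0.235·0.23 + 0.126·0.1 + 0.14·0.09 + 0.229·0.12 + 0.129·0.46
      = 0.05405 + 0.0126 + 0.0126 + 0.02748 + 0.05934 = 0.16607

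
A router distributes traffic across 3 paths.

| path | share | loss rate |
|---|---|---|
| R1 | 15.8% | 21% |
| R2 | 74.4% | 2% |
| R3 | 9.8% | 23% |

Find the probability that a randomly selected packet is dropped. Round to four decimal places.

0.0706

P(L) = P(L|R1)·P(R1) + P(L|R2)·P(R2) + P(L|R3)·P(R3)
      = 0.21·0.158 + 0.02·0.744 + 0.23·0.098
      = 0.03318 + 0.01488 + 0.02254 = 0.0706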